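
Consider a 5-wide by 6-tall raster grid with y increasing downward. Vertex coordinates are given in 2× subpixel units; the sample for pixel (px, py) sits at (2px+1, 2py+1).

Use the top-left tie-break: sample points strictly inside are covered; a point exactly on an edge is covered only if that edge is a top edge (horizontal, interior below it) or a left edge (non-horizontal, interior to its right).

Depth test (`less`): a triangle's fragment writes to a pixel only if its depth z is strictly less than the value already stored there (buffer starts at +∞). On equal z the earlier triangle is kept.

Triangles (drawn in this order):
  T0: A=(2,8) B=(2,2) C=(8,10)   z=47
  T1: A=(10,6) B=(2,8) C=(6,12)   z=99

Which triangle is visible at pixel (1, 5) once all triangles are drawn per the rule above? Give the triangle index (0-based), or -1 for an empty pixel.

T0:
  2·area = 36
  edge (2, 8)→(2, 2): d=(0,-6) top-left  bias=+0
  edge (2, 2)→(8, 10): d=(6,8) right/bottom  bias=-1
  edge (8, 10)→(2, 8): d=(-6,-2) top-left  bias=+0
    (1,2)@(3, 5): e=[6,10,20] → █
    (2,2)@(5, 5): e=[18,-6,24] → ·
    (1,3)@(3, 7): e=[6,22,8] → █
    (2,3)@(5, 7): e=[18,6,12] → █
    (3,3)@(7, 7): e=[30,-10,16] → ·
    (1,4)@(3, 9): e=[6,34,-4] → ·
    (2,4)@(5, 9): e=[18,18,0] → █  [on edge]
    (3,4)@(7, 9): e=[30,2,4] → █
    (4,4)@(9, 9): e=[42,-14,8] → ·
    (2,5)@(5, 11): e=[18,30,-12] → ·
    (3,5)@(7, 11): e=[30,14,-8] → ·
  covered (5 px):
    · · · · ·
    · · · · ·
    · █ · · ·
    · █ █ · ·
    · · █ █ ·
    · · · · ·
T1:
  2·area = 40  (B↔C swapped to make it positive)
  edge (10, 6)→(6, 12): d=(-4,6) right/bottom  bias=-1
  edge (6, 12)→(2, 8): d=(-4,-4) top-left  bias=+0
  edge (2, 8)→(10, 6): d=(8,-2) top-left  bias=+0
    (0,3)@(1, 7): e=[50,0,-10] → ·  [on edge]
    (3,3)@(7, 7): e=[14,24,2] → █
    (4,3)@(9, 7): e=[2,32,6] → █
    (1,4)@(3, 9): e=[30,0,10] → █  [on edge]
    (2,4)@(5, 9): e=[18,8,14] → █
    (4,4)@(9, 9): e=[-6,24,22] → ·
    (1,5)@(3, 11): e=[22,-8,26] → ·
    (2,5)@(5, 11): e=[10,0,30] → █  [on edge]
    (3,5)@(7, 11): e=[-2,8,34] → ·
  covered (6 px):
    · · · · ·
    · · · · ·
    · · · · ·
    · · · █ █
    · █ █ █ ·
    · · █ · ·

Z-buffer (winner per pixel, '.' = empty):
  . . . . .
  . . . . .
  . 0 . . .
  . 0 0 1 1
  . 1 0 0 .
  . . 1 . .

Result: -1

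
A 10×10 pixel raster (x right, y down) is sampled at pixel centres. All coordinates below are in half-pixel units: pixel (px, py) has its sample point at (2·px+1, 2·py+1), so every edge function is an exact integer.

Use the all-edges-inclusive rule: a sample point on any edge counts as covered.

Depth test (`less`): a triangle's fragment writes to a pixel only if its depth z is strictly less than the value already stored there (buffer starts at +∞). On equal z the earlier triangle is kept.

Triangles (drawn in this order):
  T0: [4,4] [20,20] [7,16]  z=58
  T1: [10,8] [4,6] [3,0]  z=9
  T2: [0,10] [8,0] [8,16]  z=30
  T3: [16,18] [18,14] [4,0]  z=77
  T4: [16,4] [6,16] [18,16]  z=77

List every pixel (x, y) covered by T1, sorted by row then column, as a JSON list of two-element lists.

T0:
  2·area = 144
  edge (4, 4)→(20, 20): d=(16,16) inclusive
  edge (20, 20)→(7, 16): d=(-13,-4) inclusive
  edge (7, 16)→(4, 4): d=(-3,-12) inclusive
    (0,0)@(1, 1): e=[0,171,-27] → .  [on edge]
    (1,1)@(3, 3): e=[0,153,-9] → .  [on edge]
    (2,2)@(5, 5): e=[0,135,9] → X  [on edge]
    (3,2)@(7, 5): e=[-32,143,33] → .
    (2,3)@(5, 7): e=[32,109,3] → X
    (3,3)@(7, 7): e=[0,117,27] → X  [on edge]
    (4,3)@(9, 7): e=[-32,125,51] → .
    (2,4)@(5, 9): e=[64,83,-3] → .
    (3,4)@(7, 9): e=[32,91,21] → X
    (4,4)@(9, 9): e=[0,99,45] → X  [on edge]
    (5,4)@(11, 9): e=[-32,107,69] → .
    (3,5)@(7, 11): e=[64,65,15] → X
    (5,5)@(11, 11): e=[0,81,63] → X  [on edge]
    (6,6)@(13, 13): e=[0,63,81] → X  [on edge]
    (7,7)@(15, 15): e=[0,45,99] → X  [on edge]
    (8,8)@(17, 17): e=[0,27,117] → X  [on edge]
    (9,9)@(19, 19): e=[0,9,135] → X  [on edge]
  covered (23 px):
    . . . . . . . . . .
    . . . . . . . . . .
    . . X . . . . . . .
    . . X X . . . . . .
    . . . X X . . . . .
    . . . X X X . . . .
    . . . X X X X . . .
    . . . X X X X X . .
    . . . . . X X X X .
    . . . . . . . . X X
T1:
  2·area = 34
  edge (10, 8)→(4, 6): d=(-6,-2) inclusive
  edge (4, 6)→(3, 0): d=(-1,-6) inclusive
  edge (3, 0)→(10, 8): d=(7,8) inclusive
    (2,1)@(5, 3): e=[20,9,5] → X
    (3,1)@(7, 3): e=[24,21,-11] → .
    (0,2)@(1, 5): e=[0,-17,51] → .  [on edge]
    (2,2)@(5, 5): e=[8,7,19] → X
    (3,2)@(7, 5): e=[12,19,3] → X
    (4,2)@(9, 5): e=[16,31,-13] → .
    (2,3)@(5, 7): e=[-4,5,33] → .
    (3,3)@(7, 7): e=[0,17,17] → X  [on edge]
    (4,3)@(9, 7): e=[4,29,1] → X
    (5,3)@(11, 7): e=[8,41,-15] → .
    (3,4)@(7, 9): e=[-12,15,31] → .
    (4,4)@(9, 9): e=[-8,27,15] → .
    (6,4)@(13, 9): e=[0,51,-17] → .  [on edge]
    (9,5)@(19, 11): e=[0,85,-51] → .  [on edge]
  covered (5 px):
    . . . . . . . . . .
    . . X . . . . . . .
    . . X X . . . . . .
    . . . X X . . . . .
    . . . . . . . . . .
    . . . . . . . . . .
    . . . . . . . . . .
    . . . . . . . . . .
    . . . . . . . . . .
    . . . . . . . . . .
T2:
  2·area = 128
  edge (0, 10)→(8, 0): d=(8,-10) inclusive
  edge (8, 0)→(8, 16): d=(0,16) inclusive
  edge (8, 16)→(0, 10): d=(-8,-6) inclusive
    (3,1)@(7, 3): e=[14,16,98] → X
    (4,1)@(9, 3): e=[34,-16,110] → .
    (2,2)@(5, 5): e=[10,48,70] → X
    (4,2)@(9, 5): e=[50,-16,94] → .
    (1,3)@(3, 7): e=[6,80,42] → X
    (4,3)@(9, 7): e=[66,-16,78] → .
    (0,4)@(1, 9): e=[2,112,14] → X
    (4,4)@(9, 9): e=[82,-16,62] → .
    (0,5)@(1, 11): e=[18,112,-2] → .
    (1,5)@(3, 11): e=[38,80,10] → X
    (4,5)@(9, 11): e=[98,-16,46] → .
    (1,6)@(3, 13): e=[54,80,-6] → .
  covered (16 px):
    . . . . . . . . . .
    . . . X . . . . . .
    . . X X . . . . . .
    . X X X . . . . . .
    X X X X . . . . . .
    . X X X . . . . . .
    . . X X . . . . . .
    . . . X . . . . . .
    . . . . . . . . . .
    . . . . . . . . . .
T3:
  2·area = 84  (B↔C swapped to make it positive)
  edge (16, 18)→(4, 0): d=(-12,-18) inclusive
  edge (4, 0)→(18, 14): d=(14,14) inclusive
  edge (18, 14)→(16, 18): d=(-2,4) inclusive
    (2,0)@(5, 1): e=[6,0,78] → X  [on edge]
    (3,0)@(7, 1): e=[42,-28,70] → .
    (2,1)@(5, 3): e=[-18,28,74] → .
    (3,1)@(7, 3): e=[18,0,66] → X  [on edge]
    (4,1)@(9, 3): e=[54,-28,58] → .
    (3,2)@(7, 5): e=[-6,28,62] → .
    (4,2)@(9, 5): e=[30,0,54] → X  [on edge]
    (5,2)@(11, 5): e=[66,-28,46] → .
    (4,3)@(9, 7): e=[6,28,50] → X
    (5,3)@(11, 7): e=[42,0,42] → X  [on edge]
    (6,3)@(13, 7): e=[78,-28,34] → .
    (4,4)@(9, 9): e=[-18,56,46] → .
    (6,4)@(13, 9): e=[54,0,30] → X  [on edge]
    (7,5)@(15, 11): e=[66,0,18] → X  [on edge]
    (8,6)@(17, 13): e=[78,0,6] → X  [on edge]
    (9,7)@(19, 15): e=[90,0,-6] → .  [on edge]
  covered (14 px):
    . . X . . . . . . .
    . . . X . . . . . .
    . . . . X . . . . .
    . . . . X X . . . .
    . . . . . X X . . .
    . . . . . . X X . .
    . . . . . . X X X .
    . . . . . . . X X .
    . . . . . . . . . .
    . . . . . . . . . .
T4:
  2·area = 144  (B↔C swapped to make it positive)
  edge (16, 4)→(18, 16): d=(2,12) inclusive
  edge (18, 16)→(6, 16): d=(-12,0) inclusive
  edge (6, 16)→(16, 4): d=(10,-12) inclusive
    (7,3)@(15, 7): e=[18,108,18] → X
    (8,3)@(17, 7): e=[-6,108,42] → .
    (6,4)@(13, 9): e=[46,84,14] → X
    (8,4)@(17, 9): e=[-2,84,62] → .
    (5,5)@(11, 11): e=[74,60,10] → X
    (8,5)@(17, 11): e=[2,60,82] → X
    (9,5)@(19, 11): e=[-22,60,106] → .
    (4,6)@(9, 13): e=[102,36,6] → X
    (9,6)@(19, 13): e=[-18,36,126] → .
    (3,7)@(7, 15): e=[130,12,2] → X
    (9,7)@(19, 15): e=[-14,12,146] → .
    (3,8)@(7, 17): e=[134,-12,22] → .
  covered (18 px):
    . . . . . . . . . .
    . . . . . . . . . .
    . . . . . . . . . .
    . . . . . . . X . .
    . . . . . . X X . .
    . . . . . X X X X .
    . . . . X X X X X .
    . . . X X X X X X .
    . . . . . . . . . .
    . . . . . . . . . .

Result: [[2,1],[2,2],[3,2],[3,3],[4,3]]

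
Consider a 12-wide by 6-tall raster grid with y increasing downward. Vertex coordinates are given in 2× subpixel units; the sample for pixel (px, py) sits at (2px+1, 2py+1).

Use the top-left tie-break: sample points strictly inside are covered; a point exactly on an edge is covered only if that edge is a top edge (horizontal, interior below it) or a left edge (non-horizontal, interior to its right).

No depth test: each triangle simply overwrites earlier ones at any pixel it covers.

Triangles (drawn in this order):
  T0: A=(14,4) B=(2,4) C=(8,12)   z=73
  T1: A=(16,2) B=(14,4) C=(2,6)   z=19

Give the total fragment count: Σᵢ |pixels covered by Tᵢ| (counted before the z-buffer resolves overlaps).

T0:
  2·area = 96  (B↔C swapped to make it positive)
  edge (14, 4)→(8, 12): d=(-6,8) right/bottom  bias=-1
  edge (8, 12)→(2, 4): d=(-6,-8) top-left  bias=+0
  edge (2, 4)→(14, 4): d=(12,0) top-left  bias=+0
    (1,2)@(3, 5): e=[82,2,12] → X
    (2,2)@(5, 5): e=[66,18,12] → X
    (3,2)@(7, 5): e=[50,34,12] → X
    (4,2)@(9, 5): e=[34,50,12] → X
    (5,2)@(11, 5): e=[18,66,12] → X
    (6,2)@(13, 5): e=[2,82,12] → X
    (7,2)@(15, 5): e=[-14,98,12] → .
    (1,3)@(3, 7): e=[70,-10,36] → .
    (2,3)@(5, 7): e=[54,6,36] → X
    (6,3)@(13, 7): e=[-10,70,36] → .
    (2,4)@(5, 9): e=[42,-6,60] → .
    (3,4)@(7, 9): e=[26,10,60] → X
  covered (12 px):
    . . . . . . . . . . . .
    . . . . . . . . . . . .
    . X X X X X X . . . . .
    . . X X X X . . . . . .
    . . . X X . . . . . . .
    . . . . . . . . . . . .
T1:
  2·area = 20
  edge (16, 2)→(14, 4): d=(-2,2) right/bottom  bias=-1
  edge (14, 4)→(2, 6): d=(-12,2) right/bottom  bias=-1
  edge (2, 6)→(16, 2): d=(14,-4) top-left  bias=+0
    (8,0)@(17, 1): e=[0,30,-10] → .  [on edge]
    (6,1)@(13, 3): e=[4,14,2] → X
    (7,1)@(15, 3): e=[0,10,10] → .  [on edge]
    (3,2)@(7, 5): e=[12,2,6] → X
    (4,2)@(9, 5): e=[8,-2,14] → .
    (6,2)@(13, 5): e=[0,-10,30] → .  [on edge]
    (3,3)@(7, 7): e=[8,-22,34] → .
    (5,3)@(11, 7): e=[0,-30,50] → .  [on edge]
    (4,4)@(9, 9): e=[0,-50,70] → .  [on edge]
    (3,5)@(7, 11): e=[0,-70,90] → .  [on edge]
  covered (2 px):
    . . . . . . . . . . . .
    . . . . . . X . . . . .
    . . . X . . . . . . . .
    . . . . . . . . . . . .
    . . . . . . . . . . . .
    . . . . . . . . . . . .

Final: 14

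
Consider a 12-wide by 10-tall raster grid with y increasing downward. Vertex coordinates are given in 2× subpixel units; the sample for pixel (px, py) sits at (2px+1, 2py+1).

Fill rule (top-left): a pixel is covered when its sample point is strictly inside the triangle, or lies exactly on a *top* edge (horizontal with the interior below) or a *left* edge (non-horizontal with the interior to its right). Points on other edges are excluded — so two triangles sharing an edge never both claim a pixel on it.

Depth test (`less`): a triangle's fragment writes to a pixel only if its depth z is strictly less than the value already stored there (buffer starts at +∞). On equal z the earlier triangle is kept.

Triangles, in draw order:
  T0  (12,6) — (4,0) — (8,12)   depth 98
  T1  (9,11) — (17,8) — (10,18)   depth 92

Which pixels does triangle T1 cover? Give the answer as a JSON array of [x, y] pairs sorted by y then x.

T0:
  2·area = 72  (B↔C swapped to make it positive)
  edge (12, 6)→(8, 12): d=(-4,6) right/bottom  bias=-1
  edge (8, 12)→(4, 0): d=(-4,-12) top-left  bias=+0
  edge (4, 0)→(12, 6): d=(8,6) right/bottom  bias=-1
    (2,0)@(5, 1): e=[62,8,2] → █
    (3,0)@(7, 1): e=[50,32,-10] → ·
    (2,1)@(5, 3): e=[54,0,18] → █  [on edge]
    (3,1)@(7, 3): e=[42,24,6] → █
    (4,1)@(9, 3): e=[30,48,-6] → ·
    (2,2)@(5, 5): e=[46,-8,34] → ·
    (3,2)@(7, 5): e=[34,16,22] → █
    (4,2)@(9, 5): e=[22,40,10] → █
    (5,2)@(11, 5): e=[10,64,-2] → ·
    (3,3)@(7, 7): e=[26,8,38] → █
    (5,3)@(11, 7): e=[2,56,14] → █
    (6,3)@(13, 7): e=[-10,80,2] → ·
    (3,4)@(7, 9): e=[18,0,54] → █  [on edge]
    (4,7)@(9, 15): e=[-18,0,90] → ·  [on edge]
  covered (10 px):
    · · █ · · · · · · · · ·
    · · █ █ · · · · · · · ·
    · · · █ █ · · · · · · ·
    · · · █ █ █ · · · · · ·
    · · · █ █ · · · · · · ·
    · · · · · · · · · · · ·
    · · · · · · · · · · · ·
    · · · · · · · · · · · ·
    · · · · · · · · · · · ·
    · · · · · · · · · · · ·
T1:
  2·area = 59
  edge (9, 11)→(17, 8): d=(8,-3) top-left  bias=+0
  edge (17, 8)→(10, 18): d=(-7,10) right/bottom  bias=-1
  edge (10, 18)→(9, 11): d=(-1,-7) top-left  bias=+0
    (7,4)@(15, 9): e=[2,13,44] → █
    (8,4)@(17, 9): e=[8,-7,58] → ·
    (4,5)@(9, 11): e=[0,59,0] → █  [on edge]
    (5,5)@(11, 11): e=[6,39,14] → █
    (6,5)@(13, 11): e=[12,19,28] → █
    (7,5)@(15, 11): e=[18,-1,42] → ·
    (4,6)@(9, 13): e=[16,45,-2] → ·
    (5,6)@(11, 13): e=[22,25,12] → █
    (7,6)@(15, 13): e=[34,-15,40] → ·
    (5,7)@(11, 15): e=[38,11,10] → █
    (6,7)@(13, 15): e=[44,-9,24] → ·
    (5,8)@(11, 17): e=[54,-3,8] → ·
  covered (7 px):
    · · · · · · · · · · · ·
    · · · · · · · · · · · ·
    · · · · · · · · · · · ·
    · · · · · · · · · · · ·
    · · · · · · · █ · · · ·
    · · · · █ █ █ · · · · ·
    · · · · · █ █ · · · · ·
    · · · · · █ · · · · · ·
    · · · · · · · · · · · ·
    · · · · · · · · · · · ·

Result: [[7,4],[4,5],[5,5],[6,5],[5,6],[6,6],[5,7]]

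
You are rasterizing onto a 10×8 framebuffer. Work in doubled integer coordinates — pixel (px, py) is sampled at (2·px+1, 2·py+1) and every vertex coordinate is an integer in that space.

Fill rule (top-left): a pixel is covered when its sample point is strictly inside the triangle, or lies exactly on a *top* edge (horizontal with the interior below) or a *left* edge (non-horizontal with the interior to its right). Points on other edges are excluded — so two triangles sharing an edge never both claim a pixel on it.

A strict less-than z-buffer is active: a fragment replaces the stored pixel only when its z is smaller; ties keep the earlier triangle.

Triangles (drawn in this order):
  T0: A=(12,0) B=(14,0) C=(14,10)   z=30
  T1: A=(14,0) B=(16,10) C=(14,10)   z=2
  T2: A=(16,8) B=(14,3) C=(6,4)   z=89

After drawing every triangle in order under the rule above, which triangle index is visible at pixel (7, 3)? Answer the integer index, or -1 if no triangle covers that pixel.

T0:
  2·area = 20
  edge (12, 0)→(14, 0): d=(2,0) top-left  bias=+0
  edge (14, 0)→(14, 10): d=(0,10) right/bottom  bias=-1
  edge (14, 10)→(12, 0): d=(-2,-10) top-left  bias=+0
    (6,0)@(13, 1): e=[2,10,8] → #
    (7,0)@(15, 1): e=[2,-10,28] → ·
    (6,1)@(13, 3): e=[6,10,4] → #
    (7,1)@(15, 3): e=[6,-10,24] → ·
    (6,2)@(13, 5): e=[10,10,0] → #  [on edge]
    (7,2)@(15, 5): e=[10,-10,20] → ·
    (6,3)@(13, 7): e=[14,10,-4] → ·
    (7,7)@(15, 15): e=[30,-10,0] → ·  [on edge]
  covered (3 px):
    · · · · · · # · · ·
    · · · · · · # · · ·
    · · · · · · # · · ·
    · · · · · · · · · ·
    · · · · · · · · · ·
    · · · · · · · · · ·
    · · · · · · · · · ·
    · · · · · · · · · ·
T1:
  2·area = 20
  edge (14, 0)→(16, 10): d=(2,10) right/bottom  bias=-1
  edge (16, 10)→(14, 10): d=(-2,0) right/bottom  bias=-1
  edge (14, 10)→(14, 0): d=(0,-10) top-left  bias=+0
    (7,2)@(15, 5): e=[0,10,10] → ·  [on edge]
    (7,3)@(15, 7): e=[4,6,10] → #
    (8,3)@(17, 7): e=[-16,6,30] → ·
    (7,4)@(15, 9): e=[8,2,10] → #
    (8,4)@(17, 9): e=[-12,2,30] → ·
    (7,5)@(15, 11): e=[12,-2,10] → ·
    (8,7)@(17, 15): e=[0,-10,30] → ·  [on edge]
  covered (2 px):
    · · · · · · · · · ·
    · · · · · · · · · ·
    · · · · · · · · · ·
    · · · · · · · # · ·
    · · · · · · · # · ·
    · · · · · · · · · ·
    · · · · · · · · · ·
    · · · · · · · · · ·
T2:
  2·area = 42  (B↔C swapped to make it positive)
  edge (16, 8)→(6, 4): d=(-10,-4) top-left  bias=+0
  edge (6, 4)→(14, 3): d=(8,-1) top-left  bias=+0
  edge (14, 3)→(16, 8): d=(2,5) right/bottom  bias=-1
    (4,2)@(9, 5): e=[2,11,29] → #
    (5,2)@(11, 5): e=[10,13,19] → #
    (6,2)@(13, 5): e=[18,15,9] → #
    (7,2)@(15, 5): e=[26,17,-1] → ·
    (4,3)@(9, 7): e=[-18,27,33] → ·
    (5,3)@(11, 7): e=[-10,29,23] → ·
    (6,3)@(13, 7): e=[-2,31,13] → ·
    (7,3)@(15, 7): e=[6,33,3] → #
    (8,3)@(17, 7): e=[14,35,-7] → ·
    (7,4)@(15, 9): e=[-14,49,7] → ·
  covered (4 px):
    · · · · · · · · · ·
    · · · · · · · · · ·
    · · · · # # # · · ·
    · · · · · · · # · ·
    · · · · · · · · · ·
    · · · · · · · · · ·
    · · · · · · · · · ·
    · · · · · · · · · ·

Z-buffer (winner per pixel, '.' = empty):
  . . . . . . 0 . . .
  . . . . . . 0 . . .
  . . . . 2 2 0 . . .
  . . . . . . . 1 . .
  . . . . . . . 1 . .
  . . . . . . . . . .
  . . . . . . . . . .
  . . . . . . . . . .

Answer: 1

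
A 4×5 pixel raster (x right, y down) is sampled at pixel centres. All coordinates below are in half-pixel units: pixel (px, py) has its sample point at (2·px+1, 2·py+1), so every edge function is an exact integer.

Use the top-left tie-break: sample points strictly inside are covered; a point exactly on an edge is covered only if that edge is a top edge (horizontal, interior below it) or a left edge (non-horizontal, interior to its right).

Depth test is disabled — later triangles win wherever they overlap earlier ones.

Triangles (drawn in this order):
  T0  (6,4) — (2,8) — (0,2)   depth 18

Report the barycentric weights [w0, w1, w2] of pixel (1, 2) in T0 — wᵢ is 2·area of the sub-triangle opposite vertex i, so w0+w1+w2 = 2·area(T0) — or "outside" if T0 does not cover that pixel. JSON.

T0:
  2·area = 32
  edge (6, 4)→(2, 8): d=(-4,4) right/bottom  bias=-1
  edge (2, 8)→(0, 2): d=(-2,-6) top-left  bias=+0
  edge (0, 2)→(6, 4): d=(6,2) right/bottom  bias=-1
    (0,1)@(1, 3): e=[24,4,4] → █
    (1,1)@(3, 3): e=[16,16,0] → ·  [on edge]
    (3,1)@(7, 3): e=[0,40,-8] → ·  [on edge]
    (0,2)@(1, 5): e=[16,0,16] → █  [on edge]
    (1,2)@(3, 5): e=[8,12,12] → █
    (2,2)@(5, 5): e=[0,24,8] → ·  [on edge]
    (0,3)@(1, 7): e=[8,-4,28] → ·
    (1,3)@(3, 7): e=[0,8,24] → ·  [on edge]
    (0,4)@(1, 9): e=[0,-8,40] → ·  [on edge]
  covered (3 px):
    · · · ·
    █ · · ·
    █ █ · ·
    · · · ·
    · · · ·

Final: [12,12,8]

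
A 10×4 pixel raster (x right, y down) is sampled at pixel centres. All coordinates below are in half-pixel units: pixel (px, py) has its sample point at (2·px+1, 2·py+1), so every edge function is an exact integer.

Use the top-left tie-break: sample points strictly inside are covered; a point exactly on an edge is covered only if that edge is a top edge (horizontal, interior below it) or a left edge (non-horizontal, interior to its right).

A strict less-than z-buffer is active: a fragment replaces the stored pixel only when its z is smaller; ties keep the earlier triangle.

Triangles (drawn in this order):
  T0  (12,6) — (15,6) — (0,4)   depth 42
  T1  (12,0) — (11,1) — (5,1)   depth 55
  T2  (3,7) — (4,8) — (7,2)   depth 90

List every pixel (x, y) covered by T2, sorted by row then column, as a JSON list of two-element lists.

T0:
  2·area = 6  (B↔C swapped to make it positive)
  edge (12, 6)→(0, 4): d=(-12,-2) top-left  bias=+0
  edge (0, 4)→(15, 6): d=(15,2) right/bottom  bias=-1
  edge (15, 6)→(12, 6): d=(-3,0) right/bottom  bias=-1
    (3,2)@(7, 5): e=[2,1,3] → #
    (4,2)@(9, 5): e=[6,-3,3] → ·
    (3,3)@(7, 7): e=[-22,31,-3] → ·
  covered (1 px):
    · · · · · · · · · ·
    · · · · · · · · · ·
    · · · # · · · · · ·
    · · · · · · · · · ·
T1:
  2·area = 6
  edge (12, 0)→(11, 1): d=(-1,1) right/bottom  bias=-1
  edge (11, 1)→(5, 1): d=(-6,0) right/bottom  bias=-1
  edge (5, 1)→(12, 0): d=(7,-1) top-left  bias=+0
    (0,0)@(1, 1): e=[10,0,-4] → ·  [on edge]
    (1,0)@(3, 1): e=[8,0,-2] → ·  [on edge]
    (2,0)@(5, 1): e=[6,0,0] → ·  [on edge]
    (3,0)@(7, 1): e=[4,0,2] → ·  [on edge]
    (4,0)@(9, 1): e=[2,0,4] → ·  [on edge]
    (5,0)@(11, 1): e=[0,0,6] → ·  [on edge]
    (6,0)@(13, 1): e=[-2,0,8] → ·  [on edge]
    (7,0)@(15, 1): e=[-4,0,10] → ·  [on edge]
    (8,0)@(17, 1): e=[-6,0,12] → ·  [on edge]
    (9,0)@(19, 1): e=[-8,0,14] → ·  [on edge]
    (4,1)@(9, 3): e=[0,-12,18] → ·  [on edge]
    (3,2)@(7, 5): e=[0,-24,30] → ·  [on edge]
    (2,3)@(5, 7): e=[0,-36,42] → ·  [on edge]
  covered (0 px):
    · · · · · · · · · ·
    · · · · · · · · · ·
    · · · · · · · · · ·
    · · · · · · · · · ·
T2:
  2·area = 9  (B↔C swapped to make it positive)
  edge (3, 7)→(7, 2): d=(4,-5) top-left  bias=+0
  edge (7, 2)→(4, 8): d=(-3,6) right/bottom  bias=-1
  edge (4, 8)→(3, 7): d=(-1,-1) top-left  bias=+0
    (0,2)@(1, 5): e=[-18,27,0] → ·  [on edge]
    (2,2)@(5, 5): e=[2,3,4] → #
    (3,2)@(7, 5): e=[12,-9,6] → ·
    (1,3)@(3, 7): e=[0,9,0] → #  [on edge]
    (2,3)@(5, 7): e=[10,-3,2] → ·
  covered (2 px):
    · · · · · · · · · ·
    · · · · · · · · · ·
    · · # · · · · · · ·
    · # · · · · · · · ·

Result: [[2,2],[1,3]]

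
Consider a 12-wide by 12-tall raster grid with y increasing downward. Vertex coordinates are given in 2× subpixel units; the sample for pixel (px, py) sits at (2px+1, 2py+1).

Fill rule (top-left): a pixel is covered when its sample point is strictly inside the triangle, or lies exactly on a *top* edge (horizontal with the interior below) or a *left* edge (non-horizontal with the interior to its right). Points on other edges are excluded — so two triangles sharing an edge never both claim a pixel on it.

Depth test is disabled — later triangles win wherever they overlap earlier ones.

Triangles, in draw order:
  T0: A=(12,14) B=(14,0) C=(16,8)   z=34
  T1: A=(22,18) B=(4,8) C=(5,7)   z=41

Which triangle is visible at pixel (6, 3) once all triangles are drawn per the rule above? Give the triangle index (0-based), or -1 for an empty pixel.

T0:
  2·area = 44
  edge (12, 14)→(14, 0): d=(2,-14) top-left  bias=+0
  edge (14, 0)→(16, 8): d=(2,8) right/bottom  bias=-1
  edge (16, 8)→(12, 14): d=(-4,6) right/bottom  bias=-1
    (7,2)@(15, 5): e=[24,2,18] → X
    (8,2)@(17, 5): e=[52,-14,6] → .
    (6,3)@(13, 7): e=[0,22,22] → X  [on edge]
    (8,3)@(17, 7): e=[56,-10,-2] → .
    (6,4)@(13, 9): e=[4,26,14] → X
    (8,4)@(17, 9): e=[60,-6,-10] → .
    (6,5)@(13, 11): e=[8,30,6] → X
    (7,5)@(15, 11): e=[36,14,-6] → .
    (6,6)@(13, 13): e=[12,34,-2] → .
    (5,10)@(11, 21): e=[0,66,-22] → .  [on edge]
  covered (6 px):
    . . . . . . . . . . . .
    . . . . . . . . . . . .
    . . . . . . . X . . . .
    . . . . . . X X . . . .
    . . . . . . X X . . . .
    . . . . . . X . . . . .
    . . . . . . . . . . . .
    . . . . . . . . . . . .
    . . . . . . . . . . . .
    . . . . . . . . . . . .
    . . . . . . . . . . . .
    . . . . . . . . . . . .
T1:
  2·area = 28
  edge (22, 18)→(4, 8): d=(-18,-10) top-left  bias=+0
  edge (4, 8)→(5, 7): d=(1,-1) top-left  bias=+0
  edge (5, 7)→(22, 18): d=(17,11) right/bottom  bias=-1
    (5,0)@(11, 1): e=[196,0,-168] → .  [on edge]
    (4,1)@(9, 3): e=[140,0,-112] → .  [on edge]
    (3,2)@(7, 5): e=[84,0,-56] → .  [on edge]
    (2,3)@(5, 7): e=[28,0,0] → .  [on edge]
    (1,4)@(3, 9): e=[-28,0,56] → .  [on edge]
    (3,4)@(7, 9): e=[12,4,12] → X
    (4,4)@(9, 9): e=[32,6,-10] → .
    (0,5)@(1, 11): e=[-84,0,112] → .  [on edge]
    (3,5)@(7, 11): e=[-24,6,46] → .
    (5,5)@(11, 11): e=[16,10,2] → X
    (6,5)@(13, 11): e=[36,12,-20] → .
    (5,6)@(11, 13): e=[-20,12,36] → .
    (6,6)@(13, 13): e=[0,14,14] → X  [on edge]
  covered (4 px):
    . . . . . . . . . . . .
    . . . . . . . . . . . .
    . . . . . . . . . . . .
    . . . . . . . . . . . .
    . . . X . . . . . . . .
    . . . . . X . . . . . .
    . . . . . . X . . . . .
    . . . . . . . . X . . .
    . . . . . . . . . . . .
    . . . . . . . . . . . .
    . . . . . . . . . . . .
    . . . . . . . . . . . .

Z-buffer (winner per pixel, '.' = empty):
  . . . . . . . . . . . .
  . . . . . . . . . . . .
  . . . . . . . 0 . . . .
  . . . . . . 0 0 . . . .
  . . . 1 . . 0 0 . . . .
  . . . . . 1 0 . . . . .
  . . . . . . 1 . . . . .
  . . . . . . . . 1 . . .
  . . . . . . . . . . . .
  . . . . . . . . . . . .
  . . . . . . . . . . . .
  . . . . . . . . . . . .

Final: 0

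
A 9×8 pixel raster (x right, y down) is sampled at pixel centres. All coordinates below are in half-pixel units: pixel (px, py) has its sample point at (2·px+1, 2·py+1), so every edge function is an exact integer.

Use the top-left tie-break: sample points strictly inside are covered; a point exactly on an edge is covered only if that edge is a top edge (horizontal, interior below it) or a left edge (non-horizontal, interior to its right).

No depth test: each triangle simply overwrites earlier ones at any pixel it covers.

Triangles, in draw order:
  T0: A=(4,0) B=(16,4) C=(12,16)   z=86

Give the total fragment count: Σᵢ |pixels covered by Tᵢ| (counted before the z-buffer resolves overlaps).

T0:
  2·area = 160
  edge (4, 0)→(16, 4): d=(12,4) right/bottom  bias=-1
  edge (16, 4)→(12, 16): d=(-4,12) right/bottom  bias=-1
  edge (12, 16)→(4, 0): d=(-8,-16) top-left  bias=+0
    (2,0)@(5, 1): e=[8,144,8] → #
    (3,0)@(7, 1): e=[0,120,40] → ·  [on edge]
    (8,0)@(17, 1): e=[-40,0,200] → ·  [on edge]
    (2,1)@(5, 3): e=[32,136,-8] → ·
    (3,1)@(7, 3): e=[24,112,24] → #
    (4,1)@(9, 3): e=[16,88,56] → #
    (5,1)@(11, 3): e=[8,64,88] → #
    (6,1)@(13, 3): e=[0,40,120] → ·  [on edge]
    (3,2)@(7, 5): e=[48,104,8] → #
    (6,2)@(13, 5): e=[24,32,104] → #
    (7,2)@(15, 5): e=[16,8,136] → #
    (8,2)@(17, 5): e=[8,-16,168] → ·
    (7,3)@(15, 7): e=[40,0,120] → ·  [on edge]
    (6,6)@(13, 13): e=[120,0,40] → ·  [on edge]
  covered (18 px):
    · · # · · · · · ·
    · · · # # # · · ·
    · · · # # # # # ·
    · · · · # # # · ·
    · · · · # # # · ·
    · · · · · # # · ·
    · · · · · # · · ·
    · · · · · · · · ·

Answer: 18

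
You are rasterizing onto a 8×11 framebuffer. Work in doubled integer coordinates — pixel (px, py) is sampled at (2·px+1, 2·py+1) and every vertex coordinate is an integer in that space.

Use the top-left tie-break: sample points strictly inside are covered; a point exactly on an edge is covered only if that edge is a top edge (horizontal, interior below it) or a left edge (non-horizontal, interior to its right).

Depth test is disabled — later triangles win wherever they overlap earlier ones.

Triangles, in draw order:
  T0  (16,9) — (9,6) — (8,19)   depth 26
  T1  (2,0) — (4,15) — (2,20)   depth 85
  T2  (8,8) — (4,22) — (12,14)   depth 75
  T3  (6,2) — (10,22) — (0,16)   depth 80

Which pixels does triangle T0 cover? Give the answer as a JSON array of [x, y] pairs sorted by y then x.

T0:
  2·area = 94  (B↔C swapped to make it positive)
  edge (16, 9)→(8, 19): d=(-8,10) right/bottom  bias=-1
  edge (8, 19)→(9, 6): d=(1,-13) top-left  bias=+0
  edge (9, 6)→(16, 9): d=(7,3) right/bottom  bias=-1
    (4,3)@(9, 7): e=[86,1,7] → X
    (5,3)@(11, 7): e=[66,27,1] → X
    (6,3)@(13, 7): e=[46,53,-5] → .
    (4,4)@(9, 9): e=[70,3,21] → X
    (6,4)@(13, 9): e=[30,55,9] → X
    (7,4)@(15, 9): e=[10,81,3] → X
    (4,5)@(9, 11): e=[54,5,35] → X
    (7,5)@(15, 11): e=[-6,83,17] → .
    (4,6)@(9, 13): e=[38,7,49] → X
    (6,6)@(13, 13): e=[-2,59,37] → .
    (4,7)@(9, 15): e=[22,9,63] → X
    (6,7)@(13, 15): e=[-18,61,51] → .
  covered (14 px):
    . . . . . . . .
    . . . . . . . .
    . . . . . . . .
    . . . . X X . .
    . . . . X X X X
    . . . . X X X .
    . . . . X X . .
    . . . . X X . .
    . . . . X . . .
    . . . . . . . .
    . . . . . . . .
T1:
  2·area = 40
  edge (2, 0)→(4, 15): d=(2,15) right/bottom  bias=-1
  edge (4, 15)→(2, 20): d=(-2,5) right/bottom  bias=-1
  edge (2, 20)→(2, 0): d=(0,-20) top-left  bias=+0
    (1,4)@(3, 9): e=[3,17,20] → X
    (2,4)@(5, 9): e=[-27,7,60] → .
    (1,5)@(3, 11): e=[7,13,20] → X
    (2,5)@(5, 11): e=[-23,3,60] → .
    (1,6)@(3, 13): e=[11,9,20] → X
    (2,6)@(5, 13): e=[-19,-1,60] → .
    (1,7)@(3, 15): e=[15,5,20] → X
    (2,7)@(5, 15): e=[-15,-5,60] → .
    (1,8)@(3, 17): e=[19,1,20] → X
    (2,8)@(5, 17): e=[-11,-9,60] → .
    (1,9)@(3, 19): e=[23,-3,20] → .
  covered (5 px):
    . . . . . . . .
    . . . . . . . .
    . . . . . . . .
    . . . . . . . .
    . X . . . . . .
    . X . . . . . .
    . X . . . . . .
    . X . . . . . .
    . X . . . . . .
    . . . . . . . .
    . . . . . . . .
T2:
  2·area = 80  (B↔C swapped to make it positive)
  edge (8, 8)→(12, 14): d=(4,6) right/bottom  bias=-1
  edge (12, 14)→(4, 22): d=(-8,8) right/bottom  bias=-1
  edge (4, 22)→(8, 8): d=(4,-14) top-left  bias=+0
    (4,5)@(9, 11): e=[6,48,26] → X
    (5,5)@(11, 11): e=[-6,32,54] → .
    (7,5)@(15, 11): e=[-30,0,110] → .  [on edge]
    (3,6)@(7, 13): e=[26,48,6] → X
    (5,6)@(11, 13): e=[2,16,62] → X
    (6,6)@(13, 13): e=[-10,0,90] → .  [on edge]
    (3,7)@(7, 15): e=[34,32,14] → X
    (5,7)@(11, 15): e=[10,0,70] → .  [on edge]
    (3,8)@(7, 17): e=[42,16,22] → X
    (4,8)@(9, 17): e=[30,0,50] → .  [on edge]
    (2,9)@(5, 19): e=[62,16,2] → X
    (3,9)@(7, 19): e=[50,0,30] → .  [on edge]
    (2,10)@(5, 21): e=[70,0,10] → .  [on edge]
  covered (8 px):
    . . . . . . . .
    . . . . . . . .
    . . . . . . . .
    . . . . . . . .
    . . . . . . . .
    . . . . X . . .
    . . . X X X . .
    . . . X X . . .
    . . . X . . . .
    . . X . . . . .
    . . . . . . . .
T3:
  2·area = 176
  edge (6, 2)→(10, 22): d=(4,20) right/bottom  bias=-1
  edge (10, 22)→(0, 16): d=(-10,-6) top-left  bias=+0
  edge (0, 16)→(6, 2): d=(6,-14) top-left  bias=+0
    (2,2)@(5, 5): e=[32,140,4] → X
    (3,2)@(7, 5): e=[-8,152,32] → .
    (2,3)@(5, 7): e=[40,120,16] → X
    (3,3)@(7, 7): e=[0,132,44] → .  [on edge]
    (1,4)@(3, 9): e=[88,88,0] → X  [on edge]
    (3,4)@(7, 9): e=[8,112,56] → X
    (4,4)@(9, 9): e=[-32,124,84] → .
    (1,5)@(3, 11): e=[96,68,12] → X
    (4,5)@(9, 11): e=[-24,104,96] → .
    (1,6)@(3, 13): e=[104,48,24] → X
    (4,6)@(9, 13): e=[-16,84,108] → .
    (0,7)@(1, 15): e=[152,16,8] → X
    (4,8)@(9, 17): e=[0,44,132] → .  [on edge]
    (2,9)@(5, 19): e=[88,0,88] → X  [on edge]
  covered (22 px):
    . . . . . . . .
    . . . . . . . .
    . . X . . . . .
    . . X . . . . .
    . X X X . . . .
    . X X X . . . .
    . X X X . . . .
    X X X X . . . .
    . X X X . . . .
    . . X X X . . .
    . . . . X . . .

Result: [[4,3],[5,3],[4,4],[5,4],[6,4],[7,4],[4,5],[5,5],[6,5],[4,6],[5,6],[4,7],[5,7],[4,8]]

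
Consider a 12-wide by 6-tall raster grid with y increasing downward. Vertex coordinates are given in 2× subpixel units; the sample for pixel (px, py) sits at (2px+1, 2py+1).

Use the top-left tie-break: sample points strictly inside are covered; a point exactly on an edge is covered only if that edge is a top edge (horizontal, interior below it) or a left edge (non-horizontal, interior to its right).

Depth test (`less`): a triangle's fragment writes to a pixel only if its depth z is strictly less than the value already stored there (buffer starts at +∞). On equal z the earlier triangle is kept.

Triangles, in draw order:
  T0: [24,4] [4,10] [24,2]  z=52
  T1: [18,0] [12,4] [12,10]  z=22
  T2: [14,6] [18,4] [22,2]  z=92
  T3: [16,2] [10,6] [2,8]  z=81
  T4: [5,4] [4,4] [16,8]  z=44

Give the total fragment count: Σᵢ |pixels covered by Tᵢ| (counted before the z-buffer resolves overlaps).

T0:
  2·area = 40
  edge (24, 4)→(4, 10): d=(-20,6) right/bottom  bias=-1
  edge (4, 10)→(24, 2): d=(20,-8) top-left  bias=+0
  edge (24, 2)→(24, 4): d=(0,2) right/bottom  bias=-1
    (11,1)@(23, 3): e=[26,12,2] → █
    (8,2)@(17, 5): e=[22,4,14] → █
    (9,2)@(19, 5): e=[10,20,10] → █
    (10,2)@(21, 5): e=[-2,36,6] → ·
    (11,2)@(23, 5): e=[-14,52,2] → ·
    (6,3)@(13, 7): e=[6,12,22] → █
    (7,3)@(15, 7): e=[-6,28,18] → ·
    (8,3)@(17, 7): e=[-18,44,14] → ·
    (9,3)@(19, 7): e=[-30,60,10] → ·
    (3,4)@(7, 9): e=[2,4,34] → █
    (4,4)@(9, 9): e=[-10,20,30] → ·
    (6,4)@(13, 9): e=[-34,52,22] → ·
  covered (5 px):
    · · · · · · · · · · · ·
    · · · · · · · · · · · █
    · · · · · · · · █ █ · ·
    · · · · · · █ · · · · ·
    · · · █ · · · · · · · ·
    · · · · · · · · · · · ·
T1:
  2·area = 36  (B↔C swapped to make it positive)
  edge (18, 0)→(12, 10): d=(-6,10) right/bottom  bias=-1
  edge (12, 10)→(12, 4): d=(0,-6) top-left  bias=+0
  edge (12, 4)→(18, 0): d=(6,-4) top-left  bias=+0
    (8,0)@(17, 1): e=[4,30,2] → █
    (9,0)@(19, 1): e=[-16,42,10] → ·
    (7,1)@(15, 3): e=[12,18,6] → █
    (8,1)@(17, 3): e=[-8,30,14] → ·
    (6,2)@(13, 5): e=[20,6,10] → █
    (7,2)@(15, 5): e=[0,18,18] → ·  [on edge]
    (6,3)@(13, 7): e=[8,6,22] → █
    (7,3)@(15, 7): e=[-12,18,30] → ·
    (6,4)@(13, 9): e=[-4,6,34] → ·
  covered (4 px):
    · · · · · · · · █ · · ·
    · · · · · · · █ · · · ·
    · · · · · · █ · · · · ·
    · · · · · · █ · · · · ·
    · · · · · · · · · · · ·
    · · · · · · · · · · · ·
T2:
  degenerate (2·area = 0) — covers nothing
T3:
  2·area = 20
  edge (16, 2)→(10, 6): d=(-6,4) right/bottom  bias=-1
  edge (10, 6)→(2, 8): d=(-8,2) right/bottom  bias=-1
  edge (2, 8)→(16, 2): d=(14,-6) top-left  bias=+0
    (4,2)@(9, 5): e=[10,10,0] → █  [on edge]
    (5,2)@(11, 5): e=[2,6,12] → █
    (6,2)@(13, 5): e=[-6,2,24] → ·
    (2,3)@(5, 7): e=[14,2,4] → █
    (3,3)@(7, 7): e=[6,-2,16] → ·
    (4,3)@(9, 7): e=[-2,-6,28] → ·
    (5,3)@(11, 7): e=[-10,-10,40] → ·
    (2,4)@(5, 9): e=[2,-14,32] → ·
  covered (3 px):
    · · · · · · · · · · · ·
    · · · · · · · · · · · ·
    · · · · █ █ · · · · · ·
    · · █ · · · · · · · · ·
    · · · · · · · · · · · ·
    · · · · · · · · · · · ·
T4:
  2·area = 4  (B↔C swapped to make it positive)
  edge (5, 4)→(16, 8): d=(11,4) right/bottom  bias=-1
  edge (16, 8)→(4, 4): d=(-12,-4) top-left  bias=+0
  edge (4, 4)→(5, 4): d=(1,0) top-left  bias=+0
    (0,1)@(1, 3): e=[5,0,-1] → ·  [on edge]
    (3,2)@(7, 5): e=[3,0,1] → █  [on edge]
    (4,2)@(9, 5): e=[-5,8,1] → ·
    (3,3)@(7, 7): e=[25,-24,3] → ·
    (6,3)@(13, 7): e=[1,0,3] → █  [on edge]
    (7,3)@(15, 7): e=[-7,8,3] → ·
    (6,4)@(13, 9): e=[23,-24,5] → ·
    (9,4)@(19, 9): e=[-1,0,5] → ·  [on edge]
  covered (2 px):
    · · · · · · · · · · · ·
    · · · · · · · · · · · ·
    · · · █ · · · · · · · ·
    · · · · · · █ · · · · ·
    · · · · · · · · · · · ·
    · · · · · · · · · · · ·

Result: 14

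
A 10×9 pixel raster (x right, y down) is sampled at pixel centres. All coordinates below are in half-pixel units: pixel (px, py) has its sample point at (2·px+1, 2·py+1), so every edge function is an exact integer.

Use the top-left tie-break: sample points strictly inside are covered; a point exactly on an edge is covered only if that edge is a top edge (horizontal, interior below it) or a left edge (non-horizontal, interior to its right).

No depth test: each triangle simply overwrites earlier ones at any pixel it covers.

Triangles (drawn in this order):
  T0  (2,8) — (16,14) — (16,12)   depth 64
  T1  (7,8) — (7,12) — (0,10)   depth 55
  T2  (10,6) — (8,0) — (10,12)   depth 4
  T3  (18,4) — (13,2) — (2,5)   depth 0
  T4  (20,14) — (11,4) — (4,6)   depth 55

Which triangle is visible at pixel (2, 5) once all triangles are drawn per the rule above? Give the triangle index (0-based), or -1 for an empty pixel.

T0:
  2·area = 28  (B↔C swapped to make it positive)
  edge (2, 8)→(16, 12): d=(14,4) right/bottom  bias=-1
  edge (16, 12)→(16, 14): d=(0,2) right/bottom  bias=-1
  edge (16, 14)→(2, 8): d=(-14,-6) top-left  bias=+0
    (2,4)@(5, 9): e=[2,22,4] → X
    (3,4)@(7, 9): e=[-6,18,16] → .
    (2,5)@(5, 11): e=[30,22,-24] → .
    (4,5)@(9, 11): e=[14,14,0] → X  [on edge]
    (5,5)@(11, 11): e=[6,10,12] → X
    (6,5)@(13, 11): e=[-2,6,24] → .
    (4,6)@(9, 13): e=[42,14,-28] → .
    (5,6)@(11, 13): e=[34,10,-16] → .
    (7,6)@(15, 13): e=[18,2,8] → X
    (8,6)@(17, 13): e=[10,-2,20] → .
    (7,7)@(15, 15): e=[46,2,-20] → .
  covered (4 px):
    . . . . . . . . . .
    . . . . . . . . . .
    . . . . . . . . . .
    . . . . . . . . . .
    . . X . . . . . . .
    . . . . X X . . . .
    . . . . . . . X . .
    . . . . . . . . . .
    . . . . . . . . . .
T1:
  2·area = 28
  edge (7, 8)→(7, 12): d=(0,4) right/bottom  bias=-1
  edge (7, 12)→(0, 10): d=(-7,-2) top-left  bias=+0
  edge (0, 10)→(7, 8): d=(7,-2) top-left  bias=+0
    (3,0)@(7, 1): e=[0,77,-49] → .  [on edge]
    (3,1)@(7, 3): e=[0,63,-35] → .  [on edge]
    (3,2)@(7, 5): e=[0,49,-21] → .  [on edge]
    (3,3)@(7, 7): e=[0,35,-7] → .  [on edge]
    (2,4)@(5, 9): e=[8,17,3] → X
    (3,4)@(7, 9): e=[0,21,7] → .  [on edge]
    (2,5)@(5, 11): e=[8,3,17] → X
    (3,5)@(7, 11): e=[0,7,21] → .  [on edge]
    (2,6)@(5, 13): e=[8,-11,31] → .
    (3,6)@(7, 13): e=[0,-7,35] → .  [on edge]
    (3,7)@(7, 15): e=[0,-21,49] → .  [on edge]
    (3,8)@(7, 17): e=[0,-35,63] → .  [on edge]
  covered (2 px):
    . . . . . . . . . .
    . . . . . . . . . .
    . . . . . . . . . .
    . . . . . . . . . .
    . . X . . . . . . .
    . . X . . . . . . .
    . . . . . . . . . .
    . . . . . . . . . .
    . . . . . . . . . .
T2:
  2·area = 12  (B↔C swapped to make it positive)
  edge (10, 6)→(10, 12): d=(0,6) right/bottom  bias=-1
  edge (10, 12)→(8, 0): d=(-2,-12) top-left  bias=+0
  edge (8, 0)→(10, 6): d=(2,6) right/bottom  bias=-1
    (4,1)@(9, 3): e=[6,6,0] → .  [on edge]
    (4,2)@(9, 5): e=[6,2,4] → X
    (5,2)@(11, 5): e=[-6,26,-8] → .
    (4,3)@(9, 7): e=[6,-2,8] → .
    (5,4)@(11, 9): e=[-6,18,0] → .  [on edge]
    (6,7)@(13, 15): e=[-18,30,0] → .  [on edge]
  covered (1 px):
    . . . . . . . . . .
    . . . . . . . . . .
    . . . . X . . . . .
    . . . . . . . . . .
    . . . . . . . . . .
    . . . . . . . . . .
    . . . . . . . . . .
    . . . . . . . . . .
    . . . . . . . . . .
T3:
  2·area = 37  (B↔C swapped to make it positive)
  edge (18, 4)→(2, 5): d=(-16,1) right/bottom  bias=-1
  edge (2, 5)→(13, 2): d=(11,-3) top-left  bias=+0
  edge (13, 2)→(18, 4): d=(5,2) right/bottom  bias=-1
    (5,1)@(11, 3): e=[23,5,9] → X
    (6,1)@(13, 3): e=[21,11,5] → X
    (7,1)@(15, 3): e=[19,17,1] → X
    (8,1)@(17, 3): e=[17,23,-3] → .
    (5,2)@(11, 5): e=[-9,27,19] → .
    (6,2)@(13, 5): e=[-11,33,15] → .
    (7,2)@(15, 5): e=[-13,39,11] → .
  covered (3 px):
    . . . . . . . . . .
    . . . . . X X X . .
    . . . . . . . . . .
    . . . . . . . . . .
    . . . . . . . . . .
    . . . . . . . . . .
    . . . . . . . . . .
    . . . . . . . . . .
    . . . . . . . . . .
T4:
  2·area = 88  (B↔C swapped to make it positive)
  edge (20, 14)→(4, 6): d=(-16,-8) top-left  bias=+0
  edge (4, 6)→(11, 4): d=(7,-2) top-left  bias=+0
  edge (11, 4)→(20, 14): d=(9,10) right/bottom  bias=-1
    (4,2)@(9, 5): e=[56,3,29] → X
    (5,2)@(11, 5): e=[72,7,9] → X
    (6,2)@(13, 5): e=[88,11,-11] → .
    (3,3)@(7, 7): e=[8,13,67] → X
    (6,3)@(13, 7): e=[56,25,7] → X
    (7,3)@(15, 7): e=[72,29,-13] → .
    (3,4)@(7, 9): e=[-24,27,85] → .
    (4,4)@(9, 9): e=[-8,31,65] → .
    (5,4)@(11, 9): e=[8,35,45] → X
    (7,4)@(15, 9): e=[40,43,5] → X
    (8,4)@(17, 9): e=[56,47,-15] → .
    (5,5)@(11, 11): e=[-24,49,63] → .
  covered (12 px):
    . . . . . . . . . .
    . . . . . . . . . .
    . . . . X X . . . .
    . . . X X X X . . .
    . . . . . X X X . .
    . . . . . . . X X .
    . . . . . . . . . X
    . . . . . . . . . .
    . . . . . . . . . .

Z-buffer (winner per pixel, '.' = empty):
  . . . . . . . . . .
  . . . . . 3 3 3 . .
  . . . . 4 4 . . . .
  . . . 4 4 4 4 . . .
  . . 1 . . 4 4 4 . .
  . . 1 . 0 0 . 4 4 .
  . . . . . . . 0 . 4
  . . . . . . . . . .
  . . . . . . . . . .

Result: 1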